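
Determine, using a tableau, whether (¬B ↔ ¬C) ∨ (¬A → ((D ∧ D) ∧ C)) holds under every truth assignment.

Assume the negation and expand:
Initial set: {¬((¬B ↔ ¬C) ∨ (¬A → ((D ∧ D) ∧ C)))}.
¬((¬B ↔ ¬C) ∨ (¬A → ((D ∧ D) ∧ C))): α-rule — add ¬(¬B ↔ ¬C), ¬(¬A → ((D ∧ D) ∧ C)).
¬(¬A → ((D ∧ D) ∧ C)): α-rule — add ¬A, ¬((D ∧ D) ∧ C).
¬(¬B ↔ ¬C): β-rule — branch into ¬B, ¬¬C  //  ¬¬B, ¬C.
  branch 1 (add ¬B, ¬¬C):
    ¬((D ∧ D) ∧ C): β-rule — branch into ¬(D ∧ D)  //  ¬C.
      branch 1.1 (add ¬(D ∧ D)):
        ¬(D ∧ D): β-rule — branch into ¬D  //  ¬D.
          branch 1.1.1 (add ¬D):
            ○ open, literals {A=F, B=F, C=T, D=F}.
          branch 1.1.2 (add ¬D):
            ○ open, literals {A=F, B=F, C=T, D=F}.
      branch 1.2 (add ¬C):
        × closes — contains both C and ¬C.
  branch 2 (add ¬¬B, ¬C):
    ¬((D ∧ D) ∧ C): β-rule — branch into ¬(D ∧ D)  //  ¬C.
      branch 2.1 (add ¬(D ∧ D)):
        ¬(D ∧ D): β-rule — branch into ¬D  //  ¬D.
          branch 2.1.1 (add ¬D):
            ○ open, literals {A=F, B=T, C=F, D=F}.
          branch 2.1.2 (add ¬D):
            ○ open, literals {A=F, B=T, C=F, D=F}.
      branch 2.2 (add ¬C):
        ○ open, literals {A=F, B=T, C=F}.
1 branch closed, 5 open.
An open branch gives a countermodel: A=F, B=F, C=T, D=F (unmentioned atoms arbitrary); under it the original formula is false.

Not valid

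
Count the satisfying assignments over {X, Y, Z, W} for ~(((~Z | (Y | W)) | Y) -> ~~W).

Initial set: {T ~(((~Z | (Y | W)) | Y) -> ~~W)}.
T ~(((~Z | (Y | W)) | Y) -> ~~W): α-rule — add T ((~Z | (Y | W)) | Y), F ~~W.
F ~~W: drop double negation, giving F W.
T ((~Z | (Y | W)) | Y): β-rule — branch into T (~Z | (Y | W))  //  T Y.
  branch 1 (add T (~Z | (Y | W))):
    T (~Z | (Y | W)): β-rule — branch into T ~Z  //  T (Y | W).
      branch 1.1 (add T ~Z):
        ○ open, literals {W=F, Z=F}.
      branch 1.2 (add T (Y | W)):
        T (Y | W): β-rule — branch into T Y  //  T W.
          branch 1.2.1 (add T Y):
            ○ open, literals {W=F, Y=T}.
          branch 1.2.2 (add T W):
            × closes — contains both W and ~W.
  branch 2 (add T Y):
    ○ open, literals {W=F, Y=T}.
1 branch closed, 3 open.
Each open branch fixes some atoms; the unmentioned ones are free. Counting distinct full assignments: branch {W=F, Z=F} (X, Y) contributes 4 new; branch {W=F, Y=T} (X, Z) contributes 2 new; branch {W=F, Y=T} (X, Z) contributes 0 new. Total: 6.

6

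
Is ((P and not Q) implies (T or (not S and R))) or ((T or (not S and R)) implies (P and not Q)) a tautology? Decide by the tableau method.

Assume the negation and expand:
Initial set: {not (((P and not Q) implies (T or (not S and R))) or ((T or (not S and R)) implies (P and not Q)))}.
not (((P and not Q) implies (T or (not S and R))) or ((T or (not S and R)) implies (P and not Q))): α-rule — add not ((P and not Q) implies (T or (not S and R))), not ((T or (not S and R)) implies (P and not Q)).
not ((P and not Q) implies (T or (not S and R))): α-rule — add (P and not Q), not (T or (not S and R)).
not ((T or (not S and R)) implies (P and not Q)): α-rule — add (T or (not S and R)), not (P and not Q).
(P and not Q): α-rule — add P, not Q.
not (T or (not S and R)): α-rule — add not T, not (not S and R).
(T or (not S and R)): β-rule — branch into T  //  (not S and R).
  branch 1 (add T):
    × closes — contains both T and not T.
  branch 2 (add (not S and R)):
    (not S and R): α-rule — add not S, R.
    not (P and not Q): β-rule — branch into not P  //  not not Q.
      branch 2.1 (add not P):
        × closes — contains both P and not P.
      branch 2.2 (add not not Q):
        × closes — contains both Q and not Q.
All 3 branches close.
Every branch closed, so the negation is unsatisfiable and the formula is valid.

Valid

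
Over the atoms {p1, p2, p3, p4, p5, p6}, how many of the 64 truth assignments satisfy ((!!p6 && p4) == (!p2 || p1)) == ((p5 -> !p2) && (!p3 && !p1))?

Initial set: {(((!!p6 && p4) == (!p2 || p1)) == ((p5 -> !p2) && (!p3 && !p1)))}.
(((!!p6 && p4) == (!p2 || p1)) == ((p5 -> !p2) && (!p3 && !p1))): β-rule — branch into ((!!p6 && p4) == (!p2 || p1)), ((p5 -> !p2) && (!p3 && !p1))  //  !((!!p6 && p4) == (!p2 || p1)), !((p5 -> !p2) && (!p3 && !p1)).
  branch 1 (add ((!!p6 && p4) == (!p2 || p1)), ((p5 -> !p2) && (!p3 && !p1))):
    ((p5 -> !p2) && (!p3 && !p1)): α-rule — add (p5 -> !p2), (!p3 && !p1).
    (!p3 && !p1): α-rule — add !p3, !p1.
    ((!!p6 && p4) == (!p2 || p1)): β-rule — branch into (!!p6 && p4), (!p2 || p1)  //  !(!!p6 && p4), !(!p2 || p1).
      branch 1.1 (add (!!p6 && p4), (!p2 || p1)):
        (!!p6 && p4): α-rule — add !!p6, p4.
        !!p6: drop double negation, giving p6.
        (p5 -> !p2): β-rule — branch into !p5  //  !p2.
          branch 1.1.1 (add !p5):
            (!p2 || p1): β-rule — branch into !p2  //  p1.
              branch 1.1.1.1 (add !p2):
                ○ open, literals {p1=F, p2=F, p3=F, p4=T, p5=F, p6=T}.
              branch 1.1.1.2 (add p1):
                × closes — contains both p1 and !p1.
          branch 1.1.2 (add !p2):
            (!p2 || p1): β-rule — branch into !p2  //  p1.
              branch 1.1.2.1 (add !p2):
                ○ open, literals {p1=F, p2=F, p3=F, p4=T, p6=T}.
              branch 1.1.2.2 (add p1):
                × closes — contains both p1 and !p1.
      branch 1.2 (add !(!!p6 && p4), !(!p2 || p1)):
        !(!p2 || p1): α-rule — add !!p2, !p1.
        (p5 -> !p2): β-rule — branch into !p5  //  !p2.
          branch 1.2.1 (add !p5):
            !(!!p6 && p4): β-rule — branch into !!!p6  //  !p4.
              branch 1.2.1.1 (add !!!p6):
                !!!p6: drop double negation, giving !p6.
                ○ open, literals {p1=F, p2=T, p3=F, p5=F, p6=F}.
              branch 1.2.1.2 (add !p4):
                ○ open, literals {p1=F, p2=T, p3=F, p4=F, p5=F}.
          branch 1.2.2 (add !p2):
            × closes — contains both p2 and !p2.
  branch 2 (add !((!!p6 && p4) == (!p2 || p1)), !((p5 -> !p2) && (!p3 && !p1))):
    !((!!p6 && p4) == (!p2 || p1)): β-rule — branch into (!!p6 && p4), !(!p2 || p1)  //  !(!!p6 && p4), (!p2 || p1).
      branch 2.1 (add (!!p6 && p4), !(!p2 || p1)):
        (!!p6 && p4): α-rule — add !!p6, p4.
        !(!p2 || p1): α-rule — add !!p2, !p1.
        !!p6: drop double negation, giving p6.
        !((p5 -> !p2) && (!p3 && !p1)): β-rule — branch into !(p5 -> !p2)  //  !(!p3 && !p1).
          branch 2.1.1 (add !(p5 -> !p2)):
            !(p5 -> !p2): α-rule — add p5, !!p2.
            ○ open, literals {p1=F, p2=T, p4=T, p5=T, p6=T}.
          branch 2.1.2 (add !(!p3 && !p1)):
            !(!p3 && !p1): β-rule — branch into !!p3  //  !!p1.
              branch 2.1.2.1 (add !!p3):
                ○ open, literals {p1=F, p2=T, p3=T, p4=T, p6=T}.
              branch 2.1.2.2 (add !!p1):
                × closes — contains both p1 and !p1.
      branch 2.2 (add !(!!p6 && p4), (!p2 || p1)):
        !((p5 -> !p2) && (!p3 && !p1)): β-rule — branch into !(p5 -> !p2)  //  !(!p3 && !p1).
          branch 2.2.1 (add !(p5 -> !p2)):
            !(p5 -> !p2): α-rule — add p5, !!p2.
            !(!!p6 && p4): β-rule — branch into !!!p6  //  !p4.
              branch 2.2.1.1 (add !!!p6):
                !!!p6: drop double negation, giving !p6.
                (!p2 || p1): β-rule — branch into !p2  //  p1.
                  branch 2.2.1.1.1 (add !p2):
                    × closes — contains both p2 and !p2.
                  branch 2.2.1.1.2 (add p1):
                    ○ open, literals {p1=T, p2=T, p5=T, p6=F}.
              branch 2.2.1.2 (add !p4):
                (!p2 || p1): β-rule — branch into !p2  //  p1.
                  branch 2.2.1.2.1 (add !p2):
                    × closes — contains both p2 and !p2.
                  branch 2.2.1.2.2 (add p1):
                    ○ open, literals {p1=T, p2=T, p4=F, p5=T}.
          branch 2.2.2 (add !(!p3 && !p1)):
            !(!!p6 && p4): β-rule — branch into !!!p6  //  !p4.
              branch 2.2.2.1 (add !!!p6):
                !!!p6: drop double negation, giving !p6.
                (!p2 || p1): β-rule — branch into !p2  //  p1.
                  branch 2.2.2.1.1 (add !p2):
                    !(!p3 && !p1): β-rule — branch into !!p3  //  !!p1.
                      branch 2.2.2.1.1.1 (add !!p3):
                        ○ open, literals {p2=F, p3=T, p6=F}.
                      branch 2.2.2.1.1.2 (add !!p1):
                        ○ open, literals {p1=T, p2=F, p6=F}.
                  branch 2.2.2.1.2 (add p1):
                    !(!p3 && !p1): β-rule — branch into !!p3  //  !!p1.
                      branch 2.2.2.1.2.1 (add !!p3):
                        ○ open, literals {p1=T, p3=T, p6=F}.
                      branch 2.2.2.1.2.2 (add !!p1):
                        ○ open, literals {p1=T, p6=F}.
              branch 2.2.2.2 (add !p4):
                (!p2 || p1): β-rule — branch into !p2  //  p1.
                  branch 2.2.2.2.1 (add !p2):
                    !(!p3 && !p1): β-rule — branch into !!p3  //  !!p1.
                      branch 2.2.2.2.1.1 (add !!p3):
                        ○ open, literals {p2=F, p3=T, p4=F}.
                      branch 2.2.2.2.1.2 (add !!p1):
                        ○ open, literals {p1=T, p2=F, p4=F}.
                  branch 2.2.2.2.2 (add p1):
                    !(!p3 && !p1): β-rule — branch into !!p3  //  !!p1.
                      branch 2.2.2.2.2.1 (add !!p3):
                        ○ open, literals {p1=T, p3=T, p4=F}.
                      branch 2.2.2.2.2.2 (add !!p1):
                        ○ open, literals {p1=T, p4=F}.
6 branches closed, 16 open.
Each open branch fixes some atoms; the unmentioned ones are free. Counting distinct full assignments: branch {p1=F, p2=F, p3=F, p4=T, p5=F, p6=T} (none free) contributes 1 new; branch {p1=F, p2=F, p3=F, p4=T, p6=T} (p5) contributes 1 new; branch {p1=F, p2=T, p3=F, p5=F, p6=F} (p4) contributes 2 new; branch {p1=F, p2=T, p3=F, p4=F, p5=F} (p6) contributes 1 new; branch {p1=F, p2=T, p4=T, p5=T, p6=T} (p3) contributes 2 new; branch {p1=F, p2=T, p3=T, p4=T, p6=T} (p5) contributes 1 new; branch {p1=T, p2=T, p5=T, p6=F} (p3, p4) contributes 4 new; branch {p1=T, p2=T, p4=F, p5=T} (p3, p6) contributes 2 new; branch {p2=F, p3=T, p6=F} (p1, p4, p5) contributes 8 new; branch {p1=T, p2=F, p6=F} (p3, p4, p5) contributes 4 new; branch {p1=T, p3=T, p6=F} (p2, p4, p5) contributes 2 new; branch {p1=T, p6=F} (p2, p3, p4, p5) contributes 2 new; branch {p2=F, p3=T, p4=F} (p1, p5, p6) contributes 4 new; branch {p1=T, p2=F, p4=F} (p3, p5, p6) contributes 2 new; branch {p1=T, p3=T, p4=F} (p2, p5, p6) contributes 1 new; branch {p1=T, p4=F} (p2, p3, p5, p6) contributes 1 new. Total: 38.

38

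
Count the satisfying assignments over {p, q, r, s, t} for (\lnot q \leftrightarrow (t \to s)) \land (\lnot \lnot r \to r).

Initial set: {((\lnot q \leftrightarrow (t \to s)) \land (\lnot \lnot r \to r))}.
((\lnot q \leftrightarrow (t \to s)) \land (\lnot \lnot r \to r)): α-rule — add (\lnot q \leftrightarrow (t \to s)), (\lnot \lnot r \to r).
(\lnot q \leftrightarrow (t \to s)): β-rule — branch into \lnot q, (t \to s)  //  \lnot \lnot q, \lnot (t \to s).
  branch 1 (add \lnot q, (t \to s)):
    (\lnot \lnot r \to r): β-rule — branch into \lnot \lnot \lnot r  //  r.
      branch 1.1 (add \lnot \lnot \lnot r):
        \lnot \lnot \lnot r: drop double negation, giving \lnot r.
        (t \to s): β-rule — branch into \lnot t  //  s.
          branch 1.1.1 (add \lnot t):
            ○ open, literals {q=0, r=0, t=0}.
          branch 1.1.2 (add s):
            ○ open, literals {q=0, r=0, s=1}.
      branch 1.2 (add r):
        (t \to s): β-rule — branch into \lnot t  //  s.
          branch 1.2.1 (add \lnot t):
            ○ open, literals {q=0, r=1, t=0}.
          branch 1.2.2 (add s):
            ○ open, literals {q=0, r=1, s=1}.
  branch 2 (add \lnot \lnot q, \lnot (t \to s)):
    \lnot (t \to s): α-rule — add t, \lnot s.
    (\lnot \lnot r \to r): β-rule — branch into \lnot \lnot \lnot r  //  r.
      branch 2.1 (add \lnot \lnot \lnot r):
        \lnot \lnot \lnot r: drop double negation, giving \lnot r.
        ○ open, literals {q=1, r=0, s=0, t=1}.
      branch 2.2 (add r):
        ○ open, literals {q=1, r=1, s=0, t=1}.
0 branches closed, 6 open.
Each open branch fixes some atoms; the unmentioned ones are free. Counting distinct full assignments: branch {q=0, r=0, t=0} (p, s) contributes 4 new; branch {q=0, r=0, s=1} (p, t) contributes 2 new; branch {q=0, r=1, t=0} (p, s) contributes 4 new; branch {q=0, r=1, s=1} (p, t) contributes 2 new; branch {q=1, r=0, s=0, t=1} (p) contributes 2 new; branch {q=1, r=1, s=0, t=1} (p) contributes 2 new. Total: 16.

16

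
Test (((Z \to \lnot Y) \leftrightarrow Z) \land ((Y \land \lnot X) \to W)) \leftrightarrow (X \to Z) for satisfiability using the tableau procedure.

Initial set: {((((Z \to \lnot Y) \leftrightarrow Z) \land ((Y \land \lnot X) \to W)) \leftrightarrow (X \to Z))}.
((((Z \to \lnot Y) \leftrightarrow Z) \land ((Y \land \lnot X) \to W)) \leftrightarrow (X \to Z)): β-rule — branch into (((Z \to \lnot Y) \leftrightarrow Z) \land ((Y \land \lnot X) \to W)), (X \to Z)  //  \lnot (((Z \to \lnot Y) \leftrightarrow Z) \land ((Y \land \lnot X) \to W)), \lnot (X \to Z).
  branch 1 (add (((Z \to \lnot Y) \leftrightarrow Z) \land ((Y \land \lnot X) \to W)), (X \to Z)):
    (((Z \to \lnot Y) \leftrightarrow Z) \land ((Y \land \lnot X) \to W)): α-rule — add ((Z \to \lnot Y) \leftrightarrow Z), ((Y \land \lnot X) \to W).
    (X \to Z): β-rule — branch into \lnot X  //  Z.
      branch 1.1 (add \lnot X):
        ((Z \to \lnot Y) \leftrightarrow Z): β-rule — branch into (Z \to \lnot Y), Z  //  \lnot (Z \to \lnot Y), \lnot Z.
          branch 1.1.1 (add (Z \to \lnot Y), Z):
            ((Y \land \lnot X) \to W): β-rule — branch into \lnot (Y \land \lnot X)  //  W.
              branch 1.1.1.1 (add \lnot (Y \land \lnot X)):
                (Z \to \lnot Y): β-rule — branch into \lnot Z  //  \lnot Y.
                  branch 1.1.1.1.1 (add \lnot Z):
                    × closes — contains both Z and \lnot Z.
                  branch 1.1.1.1.2 (add \lnot Y):
                    \lnot (Y \land \lnot X): β-rule — branch into \lnot Y  //  \lnot \lnot X.
                      branch 1.1.1.1.2.1 (add \lnot Y):
                        ○ open, literals {X=false, Y=false, Z=true}.
                      branch 1.1.1.1.2.2 (add \lnot \lnot X):
                        × closes — contains both X and \lnot X.
              branch 1.1.1.2 (add W):
                (Z \to \lnot Y): β-rule — branch into \lnot Z  //  \lnot Y.
                  branch 1.1.1.2.1 (add \lnot Z):
                    × closes — contains both Z and \lnot Z.
                  branch 1.1.1.2.2 (add \lnot Y):
                    ○ open, literals {W=true, X=false, Y=false, Z=true}.
          branch 1.1.2 (add \lnot (Z \to \lnot Y), \lnot Z):
            \lnot (Z \to \lnot Y): α-rule — add Z, \lnot \lnot Y.
            × closes — contains both Z and \lnot Z.
      branch 1.2 (add Z):
        ((Z \to \lnot Y) \leftrightarrow Z): β-rule — branch into (Z \to \lnot Y), Z  //  \lnot (Z \to \lnot Y), \lnot Z.
          branch 1.2.1 (add (Z \to \lnot Y), Z):
            ((Y \land \lnot X) \to W): β-rule — branch into \lnot (Y \land \lnot X)  //  W.
              branch 1.2.1.1 (add \lnot (Y \land \lnot X)):
                (Z \to \lnot Y): β-rule — branch into \lnot Z  //  \lnot Y.
                  branch 1.2.1.1.1 (add \lnot Z):
                    × closes — contains both Z and \lnot Z.
                  branch 1.2.1.1.2 (add \lnot Y):
                    \lnot (Y \land \lnot X): β-rule — branch into \lnot Y  //  \lnot \lnot X.
                      branch 1.2.1.1.2.1 (add \lnot Y):
                        ○ open, literals {Y=false, Z=true}.
                      branch 1.2.1.1.2.2 (add \lnot \lnot X):
                        ○ open, literals {X=true, Y=false, Z=true}.
              branch 1.2.1.2 (add W):
                (Z \to \lnot Y): β-rule — branch into \lnot Z  //  \lnot Y.
                  branch 1.2.1.2.1 (add \lnot Z):
                    × closes — contains both Z and \lnot Z.
                  branch 1.2.1.2.2 (add \lnot Y):
                    ○ open, literals {W=true, Y=false, Z=true}.
          branch 1.2.2 (add \lnot (Z \to \lnot Y), \lnot Z):
            × closes — contains both Z and \lnot Z.
  branch 2 (add \lnot (((Z \to \lnot Y) \leftrightarrow Z) \land ((Y \land \lnot X) \to W)), \lnot (X \to Z)):
    \lnot (X \to Z): α-rule — add X, \lnot Z.
    \lnot (((Z \to \lnot Y) \leftrightarrow Z) \land ((Y \land \lnot X) \to W)): β-rule — branch into \lnot ((Z \to \lnot Y) \leftrightarrow Z)  //  \lnot ((Y \land \lnot X) \to W).
      branch 2.1 (add \lnot ((Z \to \lnot Y) \leftrightarrow Z)):
        \lnot ((Z \to \lnot Y) \leftrightarrow Z): β-rule — branch into (Z \to \lnot Y), \lnot Z  //  \lnot (Z \to \lnot Y), Z.
          branch 2.1.1 (add (Z \to \lnot Y), \lnot Z):
            (Z \to \lnot Y): β-rule — branch into \lnot Z  //  \lnot Y.
              branch 2.1.1.1 (add \lnot Z):
                ○ open, literals {X=true, Z=false}.
              branch 2.1.1.2 (add \lnot Y):
                ○ open, literals {X=true, Y=false, Z=false}.
          branch 2.1.2 (add \lnot (Z \to \lnot Y), Z):
            × closes — contains both Z and \lnot Z.
      branch 2.2 (add \lnot ((Y \land \lnot X) \to W)):
        \lnot ((Y \land \lnot X) \to W): α-rule — add (Y \land \lnot X), \lnot W.
        (Y \land \lnot X): α-rule — add Y, \lnot X.
        × closes — contains both X and \lnot X.
9 branches closed, 7 open.
An open branch gives a satisfying assignment: X=false, Y=false, Z=true.

Satisfiable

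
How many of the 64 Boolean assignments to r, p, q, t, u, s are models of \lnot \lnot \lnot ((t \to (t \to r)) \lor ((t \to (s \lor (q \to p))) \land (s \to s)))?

Initial set: {\lnot \lnot \lnot ((t \to (t \to r)) \lor ((t \to (s \lor (q \to p))) \land (s \to s)))}.
\lnot \lnot \lnot ((t \to (t \to r)) \lor ((t \to (s \lor (q \to p))) \land (s \to s))): drop double negation, giving \lnot ((t \to (t \to r)) \lor ((t \to (s \lor (q \to p))) \land (s \to s))).
\lnot ((t \to (t \to r)) \lor ((t \to (s \lor (q \to p))) \land (s \to s))): α-rule — add \lnot (t \to (t \to r)), \lnot ((t \to (s \lor (q \to p))) \land (s \to s)).
\lnot (t \to (t \to r)): α-rule — add t, \lnot (t \to r).
\lnot (t \to r): α-rule — add t, \lnot r.
\lnot ((t \to (s \lor (q \to p))) \land (s \to s)): β-rule — branch into \lnot (t \to (s \lor (q \to p)))  //  \lnot (s \to s).
  branch 1 (add \lnot (t \to (s \lor (q \to p)))):
    \lnot (t \to (s \lor (q \to p))): α-rule — add t, \lnot (s \lor (q \to p)).
    \lnot (s \lor (q \to p)): α-rule — add \lnot s, \lnot (q \to p).
    \lnot (q \to p): α-rule — add q, \lnot p.
    ○ open, literals {p=F, q=T, r=F, s=F, t=T}.
  branch 2 (add \lnot (s \to s)):
    \lnot (s \to s): α-rule — add s, \lnot s.
    × closes — contains both s and \lnot s.
1 branch closed, 1 open.
Each open branch fixes some atoms; the unmentioned ones are free. Counting distinct full assignments: branch {p=F, q=T, r=F, s=F, t=T} (u) contributes 2 new. Total: 2.

2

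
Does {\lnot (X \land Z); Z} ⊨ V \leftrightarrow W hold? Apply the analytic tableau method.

No

Initial set: {T \lnot (X \land Z); T Z; F (V \leftrightarrow W)}.
T \lnot (X \land Z): β-rule — branch into F X  //  F Z.
  branch 1 (add F X):
    F (V \leftrightarrow W): β-rule — branch into T V, F W  //  F V, T W.
      branch 1.1 (add T V, F W):
        ○ open, literals {V=T, W=F, X=F, Z=T}.
      branch 1.2 (add F V, T W):
        ○ open, literals {V=F, W=T, X=F, Z=T}.
  branch 2 (add F Z):
    × closes — contains both Z and \lnot Z.
1 branch closed, 2 open.
An open branch gives a countermodel: V=T, W=F, X=F, Z=T (unmentioned atoms arbitrary); the premises hold there but the conclusion fails.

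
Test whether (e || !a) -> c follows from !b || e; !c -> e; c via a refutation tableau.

Initial set: {(!b || e); (!c -> e); c; !((e || !a) -> c)}.
!((e || !a) -> c): α-rule — add (e || !a), !c.
× closes — contains both c and !c.
All 1 branch closes.
Every branch closed, so the premises entail the conclusion.

Yes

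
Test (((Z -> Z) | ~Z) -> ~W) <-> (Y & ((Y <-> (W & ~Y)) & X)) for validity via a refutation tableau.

Assume the negation and expand:
Initial set: {F ((((Z -> Z) | ~Z) -> ~W) <-> (Y & ((Y <-> (W & ~Y)) & X)))}.
F ((((Z -> Z) | ~Z) -> ~W) <-> (Y & ((Y <-> (W & ~Y)) & X))): β-rule — branch into T (((Z -> Z) | ~Z) -> ~W), F (Y & ((Y <-> (W & ~Y)) & X))  //  F (((Z -> Z) | ~Z) -> ~W), T (Y & ((Y <-> (W & ~Y)) & X)).
  branch 1 (add T (((Z -> Z) | ~Z) -> ~W), F (Y & ((Y <-> (W & ~Y)) & X))):
    T (((Z -> Z) | ~Z) -> ~W): β-rule — branch into F ((Z -> Z) | ~Z)  //  T ~W.
      branch 1.1 (add F ((Z -> Z) | ~Z)):
        F ((Z -> Z) | ~Z): α-rule — add F (Z -> Z), F ~Z.
        F (Z -> Z): α-rule — add T Z, F Z.
        × closes — contains both Z and ~Z.
      branch 1.2 (add T ~W):
        F (Y & ((Y <-> (W & ~Y)) & X)): β-rule — branch into F Y  //  F ((Y <-> (W & ~Y)) & X).
          branch 1.2.1 (add F Y):
            ○ open, literals {W=F, Y=F}.
          branch 1.2.2 (add F ((Y <-> (W & ~Y)) & X)):
            F ((Y <-> (W & ~Y)) & X): β-rule — branch into F (Y <-> (W & ~Y))  //  F X.
              branch 1.2.2.1 (add F (Y <-> (W & ~Y))):
                F (Y <-> (W & ~Y)): β-rule — branch into T Y, F (W & ~Y)  //  F Y, T (W & ~Y).
                  branch 1.2.2.1.1 (add T Y, F (W & ~Y)):
                    F (W & ~Y): β-rule — branch into F W  //  F ~Y.
                      branch 1.2.2.1.1.1 (add F W):
                        ○ open, literals {W=F, Y=T}.
                      branch 1.2.2.1.1.2 (add F ~Y):
                        ○ open, literals {W=F, Y=T}.
                  branch 1.2.2.1.2 (add F Y, T (W & ~Y)):
                    T (W & ~Y): α-rule — add T W, T ~Y.
                    × closes — contains both W and ~W.
              branch 1.2.2.2 (add F X):
                ○ open, literals {W=F, X=F}.
  branch 2 (add F (((Z -> Z) | ~Z) -> ~W), T (Y & ((Y <-> (W & ~Y)) & X))):
    F (((Z -> Z) | ~Z) -> ~W): α-rule — add T ((Z -> Z) | ~Z), F ~W.
    T (Y & ((Y <-> (W & ~Y)) & X)): α-rule — add T Y, T ((Y <-> (W & ~Y)) & X).
    T ((Y <-> (W & ~Y)) & X): α-rule — add T (Y <-> (W & ~Y)), T X.
    T ((Z -> Z) | ~Z): β-rule — branch into T (Z -> Z)  //  T ~Z.
      branch 2.1 (add T (Z -> Z)):
        T (Y <-> (W & ~Y)): β-rule — branch into T Y, T (W & ~Y)  //  F Y, F (W & ~Y).
          branch 2.1.1 (add T Y, T (W & ~Y)):
            T (W & ~Y): α-rule — add T W, T ~Y.
            × closes — contains both Y and ~Y.
          branch 2.1.2 (add F Y, F (W & ~Y)):
            × closes — contains both Y and ~Y.
      branch 2.2 (add T ~Z):
        T (Y <-> (W & ~Y)): β-rule — branch into T Y, T (W & ~Y)  //  F Y, F (W & ~Y).
          branch 2.2.1 (add T Y, T (W & ~Y)):
            T (W & ~Y): α-rule — add T W, T ~Y.
            × closes — contains both Y and ~Y.
          branch 2.2.2 (add F Y, F (W & ~Y)):
            × closes — contains both Y and ~Y.
6 branches closed, 4 open.
An open branch gives a countermodel: W=F, Y=F (unmentioned atoms arbitrary); under it the original formula is false.

Not valid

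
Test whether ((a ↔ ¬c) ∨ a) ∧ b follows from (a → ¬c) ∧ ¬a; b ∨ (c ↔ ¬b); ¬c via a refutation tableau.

No

Initial set: {((a → ¬c) ∧ ¬a); (b ∨ (c ↔ ¬b)); ¬c; ¬(((a ↔ ¬c) ∨ a) ∧ b)}.
((a → ¬c) ∧ ¬a): α-rule — add (a → ¬c), ¬a.
(b ∨ (c ↔ ¬b)): β-rule — branch into b  //  (c ↔ ¬b).
  branch 1 (add b):
    ¬(((a ↔ ¬c) ∨ a) ∧ b): β-rule — branch into ¬((a ↔ ¬c) ∨ a)  //  ¬b.
      branch 1.1 (add ¬((a ↔ ¬c) ∨ a)):
        ¬((a ↔ ¬c) ∨ a): α-rule — add ¬(a ↔ ¬c), ¬a.
        (a → ¬c): β-rule — branch into ¬a  //  ¬c.
          branch 1.1.1 (add ¬a):
            ¬(a ↔ ¬c): β-rule — branch into a, ¬¬c  //  ¬a, ¬c.
              branch 1.1.1.1 (add a, ¬¬c):
                × closes — contains both a and ¬a.
              branch 1.1.1.2 (add ¬a, ¬c):
                ○ open, literals {a=0, b=1, c=0}.
          branch 1.1.2 (add ¬c):
            ¬(a ↔ ¬c): β-rule — branch into a, ¬¬c  //  ¬a, ¬c.
              branch 1.1.2.1 (add a, ¬¬c):
                × closes — contains both a and ¬a.
              branch 1.1.2.2 (add ¬a, ¬c):
                ○ open, literals {a=0, b=1, c=0}.
      branch 1.2 (add ¬b):
        × closes — contains both b and ¬b.
  branch 2 (add (c ↔ ¬b)):
    ¬(((a ↔ ¬c) ∨ a) ∧ b): β-rule — branch into ¬((a ↔ ¬c) ∨ a)  //  ¬b.
      branch 2.1 (add ¬((a ↔ ¬c) ∨ a)):
        ¬((a ↔ ¬c) ∨ a): α-rule — add ¬(a ↔ ¬c), ¬a.
        (a → ¬c): β-rule — branch into ¬a  //  ¬c.
          branch 2.1.1 (add ¬a):
            (c ↔ ¬b): β-rule — branch into c, ¬b  //  ¬c, ¬¬b.
              branch 2.1.1.1 (add c, ¬b):
                × closes — contains both c and ¬c.
              branch 2.1.1.2 (add ¬c, ¬¬b):
                ¬(a ↔ ¬c): β-rule — branch into a, ¬¬c  //  ¬a, ¬c.
                  branch 2.1.1.2.1 (add a, ¬¬c):
                    × closes — contains both a and ¬a.
                  branch 2.1.1.2.2 (add ¬a, ¬c):
                    ○ open, literals {a=0, b=1, c=0}.
          branch 2.1.2 (add ¬c):
            (c ↔ ¬b): β-rule — branch into c, ¬b  //  ¬c, ¬¬b.
              branch 2.1.2.1 (add c, ¬b):
                × closes — contains both c and ¬c.
              branch 2.1.2.2 (add ¬c, ¬¬b):
                ¬(a ↔ ¬c): β-rule — branch into a, ¬¬c  //  ¬a, ¬c.
                  branch 2.1.2.2.1 (add a, ¬¬c):
                    × closes — contains both a and ¬a.
                  branch 2.1.2.2.2 (add ¬a, ¬c):
                    ○ open, literals {a=0, b=1, c=0}.
      branch 2.2 (add ¬b):
        (a → ¬c): β-rule — branch into ¬a  //  ¬c.
          branch 2.2.1 (add ¬a):
            (c ↔ ¬b): β-rule — branch into c, ¬b  //  ¬c, ¬¬b.
              branch 2.2.1.1 (add c, ¬b):
                × closes — contains both c and ¬c.
              branch 2.2.1.2 (add ¬c, ¬¬b):
                × closes — contains both b and ¬b.
          branch 2.2.2 (add ¬c):
            (c ↔ ¬b): β-rule — branch into c, ¬b  //  ¬c, ¬¬b.
              branch 2.2.2.1 (add c, ¬b):
                × closes — contains both c and ¬c.
              branch 2.2.2.2 (add ¬c, ¬¬b):
                × closes — contains both b and ¬b.
11 branches closed, 4 open.
An open branch gives a countermodel: a=0, b=1, c=0 (unmentioned atoms arbitrary); the premises hold there but the conclusion fails.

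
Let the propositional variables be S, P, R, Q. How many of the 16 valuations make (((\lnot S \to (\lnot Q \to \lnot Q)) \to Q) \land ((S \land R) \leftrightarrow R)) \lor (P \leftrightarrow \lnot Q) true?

11

Initial set: {((((\lnot S \to (\lnot Q \to \lnot Q)) \to Q) \land ((S \land R) \leftrightarrow R)) \lor (P \leftrightarrow \lnot Q))}.
((((\lnot S \to (\lnot Q \to \lnot Q)) \to Q) \land ((S \land R) \leftrightarrow R)) \lor (P \leftrightarrow \lnot Q)): β-rule — branch into (((\lnot S \to (\lnot Q \to \lnot Q)) \to Q) \land ((S \land R) \leftrightarrow R))  //  (P \leftrightarrow \lnot Q).
  branch 1 (add (((\lnot S \to (\lnot Q \to \lnot Q)) \to Q) \land ((S \land R) \leftrightarrow R))):
    (((\lnot S \to (\lnot Q \to \lnot Q)) \to Q) \land ((S \land R) \leftrightarrow R)): α-rule — add ((\lnot S \to (\lnot Q \to \lnot Q)) \to Q), ((S \land R) \leftrightarrow R).
    ((\lnot S \to (\lnot Q \to \lnot Q)) \to Q): β-rule — branch into \lnot (\lnot S \to (\lnot Q \to \lnot Q))  //  Q.
      branch 1.1 (add \lnot (\lnot S \to (\lnot Q \to \lnot Q))):
        \lnot (\lnot S \to (\lnot Q \to \lnot Q)): α-rule — add \lnot S, \lnot (\lnot Q \to \lnot Q).
        \lnot (\lnot Q \to \lnot Q): α-rule — add \lnot Q, \lnot \lnot Q.
        × closes — contains both Q and \lnot Q.
      branch 1.2 (add Q):
        ((S \land R) \leftrightarrow R): β-rule — branch into (S \land R), R  //  \lnot (S \land R), \lnot R.
          branch 1.2.1 (add (S \land R), R):
            (S \land R): α-rule — add S, R.
            ○ open, literals {Q=1, R=1, S=1}.
          branch 1.2.2 (add \lnot (S \land R), \lnot R):
            \lnot (S \land R): β-rule — branch into \lnot S  //  \lnot R.
              branch 1.2.2.1 (add \lnot S):
                ○ open, literals {Q=1, R=0, S=0}.
              branch 1.2.2.2 (add \lnot R):
                ○ open, literals {Q=1, R=0}.
  branch 2 (add (P \leftrightarrow \lnot Q)):
    (P \leftrightarrow \lnot Q): β-rule — branch into P, \lnot Q  //  \lnot P, \lnot \lnot Q.
      branch 2.1 (add P, \lnot Q):
        ○ open, literals {P=1, Q=0}.
      branch 2.2 (add \lnot P, \lnot \lnot Q):
        ○ open, literals {P=0, Q=1}.
1 branch closed, 5 open.
Each open branch fixes some atoms; the unmentioned ones are free. Counting distinct full assignments: branch {Q=1, R=1, S=1} (P) contributes 2 new; branch {Q=1, R=0, S=0} (P) contributes 2 new; branch {Q=1, R=0} (S, P) contributes 2 new; branch {P=1, Q=0} (S, R) contributes 4 new; branch {P=0, Q=1} (S, R) contributes 1 new. Total: 11.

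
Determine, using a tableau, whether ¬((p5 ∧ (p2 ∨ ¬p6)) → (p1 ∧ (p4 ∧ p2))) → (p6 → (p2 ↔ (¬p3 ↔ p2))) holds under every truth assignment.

Not valid

Assume the negation and expand:
Initial set: {¬(¬((p5 ∧ (p2 ∨ ¬p6)) → (p1 ∧ (p4 ∧ p2))) → (p6 → (p2 ↔ (¬p3 ↔ p2))))}.
¬(¬((p5 ∧ (p2 ∨ ¬p6)) → (p1 ∧ (p4 ∧ p2))) → (p6 → (p2 ↔ (¬p3 ↔ p2)))): α-rule — add ¬((p5 ∧ (p2 ∨ ¬p6)) → (p1 ∧ (p4 ∧ p2))), ¬(p6 → (p2 ↔ (¬p3 ↔ p2))).
¬((p5 ∧ (p2 ∨ ¬p6)) → (p1 ∧ (p4 ∧ p2))): α-rule — add (p5 ∧ (p2 ∨ ¬p6)), ¬(p1 ∧ (p4 ∧ p2)).
¬(p6 → (p2 ↔ (¬p3 ↔ p2))): α-rule — add p6, ¬(p2 ↔ (¬p3 ↔ p2)).
(p5 ∧ (p2 ∨ ¬p6)): α-rule — add p5, (p2 ∨ ¬p6).
¬(p1 ∧ (p4 ∧ p2)): β-rule — branch into ¬p1  //  ¬(p4 ∧ p2).
  branch 1 (add ¬p1):
    ¬(p2 ↔ (¬p3 ↔ p2)): β-rule — branch into p2, ¬(¬p3 ↔ p2)  //  ¬p2, (¬p3 ↔ p2).
      branch 1.1 (add p2, ¬(¬p3 ↔ p2)):
        (p2 ∨ ¬p6): β-rule — branch into p2  //  ¬p6.
          branch 1.1.1 (add p2):
            ¬(¬p3 ↔ p2): β-rule — branch into ¬p3, ¬p2  //  ¬¬p3, p2.
              branch 1.1.1.1 (add ¬p3, ¬p2):
                × closes — contains both p2 and ¬p2.
              branch 1.1.1.2 (add ¬¬p3, p2):
                ○ open, literals {p1=0, p2=1, p3=1, p5=1, p6=1}.
          branch 1.1.2 (add ¬p6):
            × closes — contains both p6 and ¬p6.
      branch 1.2 (add ¬p2, (¬p3 ↔ p2)):
        (p2 ∨ ¬p6): β-rule — branch into p2  //  ¬p6.
          branch 1.2.1 (add p2):
            × closes — contains both p2 and ¬p2.
          branch 1.2.2 (add ¬p6):
            × closes — contains both p6 and ¬p6.
  branch 2 (add ¬(p4 ∧ p2)):
    ¬(p2 ↔ (¬p3 ↔ p2)): β-rule — branch into p2, ¬(¬p3 ↔ p2)  //  ¬p2, (¬p3 ↔ p2).
      branch 2.1 (add p2, ¬(¬p3 ↔ p2)):
        (p2 ∨ ¬p6): β-rule — branch into p2  //  ¬p6.
          branch 2.1.1 (add p2):
            ¬(p4 ∧ p2): β-rule — branch into ¬p4  //  ¬p2.
              branch 2.1.1.1 (add ¬p4):
                ¬(¬p3 ↔ p2): β-rule — branch into ¬p3, ¬p2  //  ¬¬p3, p2.
                  branch 2.1.1.1.1 (add ¬p3, ¬p2):
                    × closes — contains both p2 and ¬p2.
                  branch 2.1.1.1.2 (add ¬¬p3, p2):
                    ○ open, literals {p2=1, p3=1, p4=0, p5=1, p6=1}.
              branch 2.1.1.2 (add ¬p2):
                × closes — contains both p2 and ¬p2.
          branch 2.1.2 (add ¬p6):
            × closes — contains both p6 and ¬p6.
      branch 2.2 (add ¬p2, (¬p3 ↔ p2)):
        (p2 ∨ ¬p6): β-rule — branch into p2  //  ¬p6.
          branch 2.2.1 (add p2):
            × closes — contains both p2 and ¬p2.
          branch 2.2.2 (add ¬p6):
            × closes — contains both p6 and ¬p6.
9 branches closed, 2 open.
An open branch gives a countermodel: p1=0, p2=1, p3=1, p5=1, p6=1 (unmentioned atoms arbitrary); under it the original formula is false.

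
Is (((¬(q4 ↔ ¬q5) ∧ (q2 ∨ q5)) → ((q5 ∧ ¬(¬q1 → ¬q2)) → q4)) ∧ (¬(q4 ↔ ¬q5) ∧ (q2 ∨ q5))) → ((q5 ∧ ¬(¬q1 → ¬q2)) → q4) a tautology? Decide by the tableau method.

Assume the negation and expand:
Initial set: {¬((((¬(q4 ↔ ¬q5) ∧ (q2 ∨ q5)) → ((q5 ∧ ¬(¬q1 → ¬q2)) → q4)) ∧ (¬(q4 ↔ ¬q5) ∧ (q2 ∨ q5))) → ((q5 ∧ ¬(¬q1 → ¬q2)) → q4))}.
¬((((¬(q4 ↔ ¬q5) ∧ (q2 ∨ q5)) → ((q5 ∧ ¬(¬q1 → ¬q2)) → q4)) ∧ (¬(q4 ↔ ¬q5) ∧ (q2 ∨ q5))) → ((q5 ∧ ¬(¬q1 → ¬q2)) → q4)): α-rule — add (((¬(q4 ↔ ¬q5) ∧ (q2 ∨ q5)) → ((q5 ∧ ¬(¬q1 → ¬q2)) → q4)) ∧ (¬(q4 ↔ ¬q5) ∧ (q2 ∨ q5))), ¬((q5 ∧ ¬(¬q1 → ¬q2)) → q4).
(((¬(q4 ↔ ¬q5) ∧ (q2 ∨ q5)) → ((q5 ∧ ¬(¬q1 → ¬q2)) → q4)) ∧ (¬(q4 ↔ ¬q5) ∧ (q2 ∨ q5))): α-rule — add ((¬(q4 ↔ ¬q5) ∧ (q2 ∨ q5)) → ((q5 ∧ ¬(¬q1 → ¬q2)) → q4)), (¬(q4 ↔ ¬q5) ∧ (q2 ∨ q5)).
¬((q5 ∧ ¬(¬q1 → ¬q2)) → q4): α-rule — add (q5 ∧ ¬(¬q1 → ¬q2)), ¬q4.
(¬(q4 ↔ ¬q5) ∧ (q2 ∨ q5)): α-rule — add ¬(q4 ↔ ¬q5), (q2 ∨ q5).
(q5 ∧ ¬(¬q1 → ¬q2)): α-rule — add q5, ¬(¬q1 → ¬q2).
¬(¬q1 → ¬q2): α-rule — add ¬q1, ¬¬q2.
((¬(q4 ↔ ¬q5) ∧ (q2 ∨ q5)) → ((q5 ∧ ¬(¬q1 → ¬q2)) → q4)): β-rule — branch into ¬(¬(q4 ↔ ¬q5) ∧ (q2 ∨ q5))  //  ((q5 ∧ ¬(¬q1 → ¬q2)) → q4).
  branch 1 (add ¬(¬(q4 ↔ ¬q5) ∧ (q2 ∨ q5))):
    ¬(q4 ↔ ¬q5): β-rule — branch into q4, ¬¬q5  //  ¬q4, ¬q5.
      branch 1.1 (add q4, ¬¬q5):
        × closes — contains both q4 and ¬q4.
      branch 1.2 (add ¬q4, ¬q5):
        × closes — contains both q5 and ¬q5.
  branch 2 (add ((q5 ∧ ¬(¬q1 → ¬q2)) → q4)):
    ¬(q4 ↔ ¬q5): β-rule — branch into q4, ¬¬q5  //  ¬q4, ¬q5.
      branch 2.1 (add q4, ¬¬q5):
        × closes — contains both q4 and ¬q4.
      branch 2.2 (add ¬q4, ¬q5):
        × closes — contains both q5 and ¬q5.
All 4 branches close.
Every branch closed, so the negation is unsatisfiable and the formula is valid.

Valid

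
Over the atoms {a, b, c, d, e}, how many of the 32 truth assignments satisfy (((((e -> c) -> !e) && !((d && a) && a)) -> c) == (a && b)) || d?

Initial set: {((((((e -> c) -> !e) && !((d && a) && a)) -> c) == (a && b)) || d)}.
((((((e -> c) -> !e) && !((d && a) && a)) -> c) == (a && b)) || d): β-rule — branch into (((((e -> c) -> !e) && !((d && a) && a)) -> c) == (a && b))  //  d.
  branch 1 (add (((((e -> c) -> !e) && !((d && a) && a)) -> c) == (a && b))):
    (((((e -> c) -> !e) && !((d && a) && a)) -> c) == (a && b)): β-rule — branch into ((((e -> c) -> !e) && !((d && a) && a)) -> c), (a && b)  //  !((((e -> c) -> !e) && !((d && a) && a)) -> c), !(a && b).
      branch 1.1 (add ((((e -> c) -> !e) && !((d && a) && a)) -> c), (a && b)):
        (a && b): α-rule — add a, b.
        ((((e -> c) -> !e) && !((d && a) && a)) -> c): β-rule — branch into !(((e -> c) -> !e) && !((d && a) && a))  //  c.
          branch 1.1.1 (add !(((e -> c) -> !e) && !((d && a) && a))):
            !(((e -> c) -> !e) && !((d && a) && a)): β-rule — branch into !((e -> c) -> !e)  //  !!((d && a) && a).
              branch 1.1.1.1 (add !((e -> c) -> !e)):
                !((e -> c) -> !e): α-rule — add (e -> c), !!e.
                (e -> c): β-rule — branch into !e  //  c.
                  branch 1.1.1.1.1 (add !e):
                    × closes — contains both e and !e.
                  branch 1.1.1.1.2 (add c):
                    ○ open, literals {a=T, b=T, c=T, e=T}.
              branch 1.1.1.2 (add !!((d && a) && a)):
                !!((d && a) && a): α-rule — add (d && a), a.
                (d && a): α-rule — add d, a.
                ○ open, literals {a=T, b=T, d=T}.
          branch 1.1.2 (add c):
            ○ open, literals {a=T, b=T, c=T}.
      branch 1.2 (add !((((e -> c) -> !e) && !((d && a) && a)) -> c), !(a && b)):
        !((((e -> c) -> !e) && !((d && a) && a)) -> c): α-rule — add (((e -> c) -> !e) && !((d && a) && a)), !c.
        (((e -> c) -> !e) && !((d && a) && a)): α-rule — add ((e -> c) -> !e), !((d && a) && a).
        !(a && b): β-rule — branch into !a  //  !b.
          branch 1.2.1 (add !a):
            ((e -> c) -> !e): β-rule — branch into !(e -> c)  //  !e.
              branch 1.2.1.1 (add !(e -> c)):
                !(e -> c): α-rule — add e, !c.
                !((d && a) && a): β-rule — branch into !(d && a)  //  !a.
                  branch 1.2.1.1.1 (add !(d && a)):
                    !(d && a): β-rule — branch into !d  //  !a.
                      branch 1.2.1.1.1.1 (add !d):
                        ○ open, literals {a=F, c=F, d=F, e=T}.
                      branch 1.2.1.1.1.2 (add !a):
                        ○ open, literals {a=F, c=F, e=T}.
                  branch 1.2.1.1.2 (add !a):
                    ○ open, literals {a=F, c=F, e=T}.
              branch 1.2.1.2 (add !e):
                !((d && a) && a): β-rule — branch into !(d && a)  //  !a.
                  branch 1.2.1.2.1 (add !(d && a)):
                    !(d && a): β-rule — branch into !d  //  !a.
                      branch 1.2.1.2.1.1 (add !d):
                        ○ open, literals {a=F, c=F, d=F, e=F}.
                      branch 1.2.1.2.1.2 (add !a):
                        ○ open, literals {a=F, c=F, e=F}.
                  branch 1.2.1.2.2 (add !a):
                    ○ open, literals {a=F, c=F, e=F}.
          branch 1.2.2 (add !b):
            ((e -> c) -> !e): β-rule — branch into !(e -> c)  //  !e.
              branch 1.2.2.1 (add !(e -> c)):
                !(e -> c): α-rule — add e, !c.
                !((d && a) && a): β-rule — branch into !(d && a)  //  !a.
                  branch 1.2.2.1.1 (add !(d && a)):
                    !(d && a): β-rule — branch into !d  //  !a.
                      branch 1.2.2.1.1.1 (add !d):
                        ○ open, literals {b=F, c=F, d=F, e=T}.
                      branch 1.2.2.1.1.2 (add !a):
                        ○ open, literals {a=F, b=F, c=F, e=T}.
                  branch 1.2.2.1.2 (add !a):
                    ○ open, literals {a=F, b=F, c=F, e=T}.
              branch 1.2.2.2 (add !e):
                !((d && a) && a): β-rule — branch into !(d && a)  //  !a.
                  branch 1.2.2.2.1 (add !(d && a)):
                    !(d && a): β-rule — branch into !d  //  !a.
                      branch 1.2.2.2.1.1 (add !d):
                        ○ open, literals {b=F, c=F, d=F, e=F}.
                      branch 1.2.2.2.1.2 (add !a):
                        ○ open, literals {a=F, b=F, c=F, e=F}.
                  branch 1.2.2.2.2 (add !a):
                    ○ open, literals {a=F, b=F, c=F, e=F}.
  branch 2 (add d):
    ○ open, literals {d=T}.
1 branch closed, 16 open.
Each open branch fixes some atoms; the unmentioned ones are free. Counting distinct full assignments: branch {a=T, b=T, c=T, e=T} (d) contributes 2 new; branch {a=T, b=T, d=T} (c, e) contributes 3 new; branch {a=T, b=T, c=T} (d, e) contributes 1 new; branch {a=F, c=F, d=F, e=T} (b) contributes 2 new; branch {a=F, c=F, e=T} (b, d) contributes 2 new; branch {a=F, c=F, e=T} (b, d) contributes 0 new; branch {a=F, c=F, d=F, e=F} (b) contributes 2 new; branch {a=F, c=F, e=F} (b, d) contributes 2 new; branch {a=F, c=F, e=F} (b, d) contributes 0 new; branch {b=F, c=F, d=F, e=T} (a) contributes 1 new; branch {a=F, b=F, c=F, e=T} (d) contributes 0 new; branch {a=F, b=F, c=F, e=T} (d) contributes 0 new; branch {b=F, c=F, d=F, e=F} (a) contributes 1 new; branch {a=F, b=F, c=F, e=F} (d) contributes 0 new; branch {a=F, b=F, c=F, e=F} (d) contributes 0 new; branch {d=T} (a, b, c, e) contributes 8 new. Total: 24.

24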